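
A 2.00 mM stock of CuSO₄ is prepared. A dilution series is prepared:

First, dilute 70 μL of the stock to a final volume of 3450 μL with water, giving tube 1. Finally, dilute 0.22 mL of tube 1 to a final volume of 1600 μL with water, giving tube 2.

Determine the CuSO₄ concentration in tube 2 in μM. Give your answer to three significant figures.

5.58 μM

Step 1: 70 μL brought to 3450 μL → factor 3450/70 = 49.286
Step 2: 0.22 mL brought to 1600 μL → factor 1.6/0.22 = 7.2727
Overall dilution factor = 49.286 × 7.2727 = 358.44
Final = 2.00 mM / 358.44 = 0.005580 mM = 5.58 μM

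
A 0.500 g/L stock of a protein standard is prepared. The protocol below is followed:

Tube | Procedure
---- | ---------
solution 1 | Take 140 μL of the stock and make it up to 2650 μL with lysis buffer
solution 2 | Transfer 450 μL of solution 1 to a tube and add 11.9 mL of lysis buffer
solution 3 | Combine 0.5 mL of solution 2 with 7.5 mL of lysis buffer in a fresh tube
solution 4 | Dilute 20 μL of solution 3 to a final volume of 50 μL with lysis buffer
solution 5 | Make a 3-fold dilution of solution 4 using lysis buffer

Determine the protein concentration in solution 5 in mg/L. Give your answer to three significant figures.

0.00802 mg/L

Step 1: 140 μL brought to 2650 μL → factor 2650/140 = 18.929
Step 2: 450 μL + 11.9 mL = 12350 μL total → factor 12350/450 = 27.444
Step 3: 0.5 mL + 7.5 mL = 8 mL total → factor 8/0.5 = 16
Step 4: 20 μL brought to 50 μL → factor 50/20 = 2.5
Step 5: 3-fold → factor 3
Overall dilution factor = 18.929 × 27.444 × 16 × 2.5 × 3 = 62338
Final = 0.500 g/L / 62338 = 8.021 × 10^-6 g/L = 0.00802 mg/L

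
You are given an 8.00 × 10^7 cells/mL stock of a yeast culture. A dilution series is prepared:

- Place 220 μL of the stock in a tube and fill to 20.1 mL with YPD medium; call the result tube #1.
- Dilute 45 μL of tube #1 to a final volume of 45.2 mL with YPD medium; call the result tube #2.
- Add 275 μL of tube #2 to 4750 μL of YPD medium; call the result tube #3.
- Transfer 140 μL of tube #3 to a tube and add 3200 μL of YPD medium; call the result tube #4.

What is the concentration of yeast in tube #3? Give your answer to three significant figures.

Step 1: 220 μL brought to 20.1 mL → factor 20100/220 = 91.364
Step 2: 45 μL brought to 45.2 mL → factor 45200/45 = 1004.4
Step 3: 275 μL + 4750 μL = 5025 μL total → factor 5025/275 = 18.273
Dilution factor through tube #3 = 91.364 × 1004.4 × 18.273 = 1.6769 × 10^6
[tube #3] = 8.00 × 10^7 cells/mL / 1.6769 × 10^6 = 47.7 cells/mL

47.7 cells/mL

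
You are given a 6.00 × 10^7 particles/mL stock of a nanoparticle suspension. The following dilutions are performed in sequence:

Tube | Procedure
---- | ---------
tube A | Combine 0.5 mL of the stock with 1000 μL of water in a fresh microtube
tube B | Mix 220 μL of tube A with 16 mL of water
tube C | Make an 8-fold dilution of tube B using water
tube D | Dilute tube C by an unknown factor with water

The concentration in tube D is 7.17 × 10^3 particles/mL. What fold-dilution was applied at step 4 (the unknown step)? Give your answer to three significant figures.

Step 1: 0.5 mL + 1000 μL = 1.5 mL total → factor 1.5/0.5 = 3
Step 2: 220 μL + 16 mL = 16220 μL total → factor 16220/220 = 73.727
Step 3: 8-fold → factor 8
Step 4: unknown factor x
Product of known-step factors = 1769.5
Overall factor = 6.00 × 10^7 particles/mL / (7.17 × 10^3 particles/mL) = 8368.2
x = 8368.2 / 1769.5 = 4.73

4.73-fold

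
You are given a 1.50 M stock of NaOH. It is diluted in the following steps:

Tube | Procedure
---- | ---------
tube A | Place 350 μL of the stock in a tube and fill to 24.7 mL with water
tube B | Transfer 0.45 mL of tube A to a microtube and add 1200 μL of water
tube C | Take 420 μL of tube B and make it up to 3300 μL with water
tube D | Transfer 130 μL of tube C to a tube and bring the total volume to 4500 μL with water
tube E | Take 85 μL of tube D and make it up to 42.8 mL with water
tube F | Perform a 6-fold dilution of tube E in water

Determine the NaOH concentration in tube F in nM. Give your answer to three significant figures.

7.05 nM

Step 1: 350 μL brought to 24.7 mL → factor 24700/350 = 70.571
Step 2: 0.45 mL + 1200 μL = 1.65 mL total → factor 1.65/0.45 = 3.6667
Step 3: 420 μL brought to 3300 μL → factor 3300/420 = 7.8571
Step 4: 130 μL brought to 4500 μL → factor 4500/130 = 34.615
Step 5: 85 μL brought to 42.8 mL → factor 42800/85 = 503.53
Step 6: 6-fold → factor 6
Overall dilution factor = 70.571 × 3.6667 × 7.8571 × 34.615 × 503.53 × 6 = 2.1262 × 10^8
Final = 1.50 M / 2.1262 × 10^8 = 7.055 × 10^-9 M = 7.05 nM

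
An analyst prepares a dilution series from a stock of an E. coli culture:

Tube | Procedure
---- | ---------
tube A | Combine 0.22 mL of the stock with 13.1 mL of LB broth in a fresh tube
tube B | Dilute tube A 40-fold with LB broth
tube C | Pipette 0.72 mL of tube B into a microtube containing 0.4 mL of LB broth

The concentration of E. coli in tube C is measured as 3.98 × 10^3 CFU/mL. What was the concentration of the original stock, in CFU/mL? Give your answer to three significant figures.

Step 1: 0.22 mL + 13.1 mL = 13.32 mL total → factor 13.32/0.22 = 60.545
Step 2: 40-fold → factor 40
Step 3: 0.72 mL + 0.4 mL = 1.12 mL total → factor 1.12/0.72 = 1.5556
Overall dilution factor = 60.545 × 40 × 1.5556 = 3767.3
Stock = 3.98 × 10^3 CFU/mL × 3767.3 = 1.50 × 10^7 CFU/mL

1.50 × 10^7 CFU/mL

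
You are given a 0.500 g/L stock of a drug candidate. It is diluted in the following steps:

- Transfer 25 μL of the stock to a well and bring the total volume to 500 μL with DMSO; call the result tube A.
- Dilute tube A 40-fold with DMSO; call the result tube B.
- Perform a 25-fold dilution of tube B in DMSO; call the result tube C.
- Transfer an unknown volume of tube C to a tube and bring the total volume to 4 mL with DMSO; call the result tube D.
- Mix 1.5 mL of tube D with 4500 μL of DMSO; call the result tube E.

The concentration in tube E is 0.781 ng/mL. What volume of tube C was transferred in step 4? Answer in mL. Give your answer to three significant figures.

0.500 mL

Step 1: 25 μL brought to 500 μL → factor 500/25 = 20
Step 2: 40-fold → factor 40
Step 3: 25-fold → factor 25
Step 4: v brought to 4 mL → factor = 4 mL/v
Step 5: 1.5 mL + 4500 μL = 6 mL total → factor 6/1.5 = 4
Product of known-step factors = 80000
Overall factor = 0.500 g/L / (0.781 ng/mL) = 6.402 × 10^5
Step-4 factor = 6.402 × 10^5 / 80000 = 8.0026
v = 4 mL / 8.0026 = 0.500 mL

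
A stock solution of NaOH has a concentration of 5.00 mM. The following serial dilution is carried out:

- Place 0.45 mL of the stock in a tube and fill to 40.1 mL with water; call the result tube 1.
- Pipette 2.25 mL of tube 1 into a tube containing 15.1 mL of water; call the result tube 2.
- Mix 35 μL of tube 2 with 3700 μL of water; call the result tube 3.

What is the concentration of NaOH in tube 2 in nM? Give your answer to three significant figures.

Step 1: 0.45 mL brought to 40.1 mL → factor 40.1/0.45 = 89.111
Step 2: 2.25 mL + 15.1 mL = 17.35 mL total → factor 17.35/2.25 = 7.7111
Dilution factor through tube 2 = 89.111 × 7.7111 = 687.15
[tube 2] = 5.00 mM / 687.15 = 0.007276 mM = 7.28 × 10^3 nM

7.28 × 10^3 nM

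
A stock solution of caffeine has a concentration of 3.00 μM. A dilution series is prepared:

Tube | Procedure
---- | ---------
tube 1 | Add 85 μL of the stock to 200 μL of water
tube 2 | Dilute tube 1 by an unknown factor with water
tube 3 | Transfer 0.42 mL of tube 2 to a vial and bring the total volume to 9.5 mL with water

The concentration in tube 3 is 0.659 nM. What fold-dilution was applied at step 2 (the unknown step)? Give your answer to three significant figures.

60.0-fold

Step 1: 85 μL + 200 μL = 285 μL total → factor 285/85 = 3.3529
Step 2: unknown factor x
Step 3: 0.42 mL brought to 9.5 mL → factor 9.5/0.42 = 22.619
Product of known-step factors = 75.84
Overall factor = 3.00 μM / (0.659 nM) = 4552.4
x = 4552.4 / 75.84 = 60.0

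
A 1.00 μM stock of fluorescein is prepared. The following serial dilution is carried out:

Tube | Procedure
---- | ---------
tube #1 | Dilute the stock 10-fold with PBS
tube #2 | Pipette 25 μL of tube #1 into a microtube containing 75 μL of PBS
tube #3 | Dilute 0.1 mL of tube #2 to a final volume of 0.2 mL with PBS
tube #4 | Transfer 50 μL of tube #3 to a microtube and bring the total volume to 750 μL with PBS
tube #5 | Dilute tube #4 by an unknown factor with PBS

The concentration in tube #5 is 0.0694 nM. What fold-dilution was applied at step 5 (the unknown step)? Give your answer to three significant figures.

Step 1: 10-fold → factor 10
Step 2: 25 μL + 75 μL = 100 μL total → factor 100/25 = 4
Step 3: 0.1 mL brought to 0.2 mL → factor 0.2/0.1 = 2
Step 4: 50 μL brought to 750 μL → factor 750/50 = 15
Step 5: unknown factor x
Product of known-step factors = 1200
Overall factor = 1.00 μM / (0.0694 nM) = 14409
x = 14409 / 1200 = 12.0

12.0-fold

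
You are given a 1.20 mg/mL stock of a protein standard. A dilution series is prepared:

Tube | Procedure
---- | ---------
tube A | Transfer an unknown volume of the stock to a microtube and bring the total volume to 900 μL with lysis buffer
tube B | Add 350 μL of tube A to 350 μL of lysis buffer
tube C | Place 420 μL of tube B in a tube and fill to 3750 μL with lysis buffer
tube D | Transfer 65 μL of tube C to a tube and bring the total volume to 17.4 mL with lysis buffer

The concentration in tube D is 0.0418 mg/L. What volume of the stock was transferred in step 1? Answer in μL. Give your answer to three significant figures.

Step 1: v brought to 900 μL → factor = 900 μL/v
Step 2: 350 μL + 350 μL = 700 μL total → factor 700/350 = 2
Step 3: 420 μL brought to 3750 μL → factor 3750/420 = 8.9286
Step 4: 65 μL brought to 17.4 mL → factor 17400/65 = 267.69
Product of known-step factors = 4780.2
Overall factor = 1.20 mg/mL / (0.0418 mg/L) = 28708
Step-1 factor = 28708 / 4780.2 = 6.0056
v = 900 μL / 6.0056 = 150 μL

150 μL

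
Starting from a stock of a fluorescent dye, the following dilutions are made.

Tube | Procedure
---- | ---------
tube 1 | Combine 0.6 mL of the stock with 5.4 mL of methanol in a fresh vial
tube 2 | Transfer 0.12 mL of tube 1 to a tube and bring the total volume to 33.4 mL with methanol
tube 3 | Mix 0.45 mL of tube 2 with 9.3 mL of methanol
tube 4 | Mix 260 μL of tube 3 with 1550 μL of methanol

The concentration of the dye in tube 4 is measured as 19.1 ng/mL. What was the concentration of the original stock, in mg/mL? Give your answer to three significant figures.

Step 1: 0.6 mL + 5.4 mL = 6 mL total → factor 6/0.6 = 10
Step 2: 0.12 mL brought to 33.4 mL → factor 33.4/0.12 = 278.33
Step 3: 0.45 mL + 9.3 mL = 9.75 mL total → factor 9.75/0.45 = 21.667
Step 4: 260 μL + 1550 μL = 1810 μL total → factor 1810/260 = 6.9615
Overall dilution factor = 10 × 278.33 × 21.667 × 6.9615 = 4.1982 × 10^5
Stock = 19.1 ng/mL × 4.1982 × 10^5 = 8.019 × 10^6 ng/mL = 8.02 mg/mL

8.02 mg/mL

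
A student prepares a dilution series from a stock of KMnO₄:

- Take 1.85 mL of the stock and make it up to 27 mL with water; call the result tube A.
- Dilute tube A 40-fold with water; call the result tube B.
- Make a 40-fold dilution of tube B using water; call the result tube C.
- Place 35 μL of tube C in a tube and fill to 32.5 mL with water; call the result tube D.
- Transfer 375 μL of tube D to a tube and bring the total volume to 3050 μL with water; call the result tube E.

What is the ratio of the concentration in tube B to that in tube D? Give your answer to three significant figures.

Step 1: 1.85 mL brought to 27 mL → factor 27/1.85 = 14.595
Step 2: 40-fold → factor 40
Step 3: 40-fold → factor 40
Step 4: 35 μL brought to 32.5 mL → factor 32500/35 = 928.57
Dilution factor to tube B = 583.78; to tube D = 2.1683 × 10^7
[tube B]/[tube D] = (factor to tube D)/(factor to tube B) = 2.1683 × 10^7/583.78 = 3.71 × 10^4

3.71 × 10^4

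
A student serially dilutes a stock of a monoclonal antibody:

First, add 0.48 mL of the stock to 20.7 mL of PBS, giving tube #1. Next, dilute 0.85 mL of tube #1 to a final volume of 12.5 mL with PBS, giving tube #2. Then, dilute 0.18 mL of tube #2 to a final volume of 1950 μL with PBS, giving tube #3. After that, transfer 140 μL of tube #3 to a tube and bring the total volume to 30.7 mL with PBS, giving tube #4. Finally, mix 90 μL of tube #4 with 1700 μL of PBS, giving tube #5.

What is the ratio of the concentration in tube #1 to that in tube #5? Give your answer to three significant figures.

6.95 × 10^5

Step 1: 0.48 mL + 20.7 mL = 21.18 mL total → factor 21.18/0.48 = 44.125
Step 2: 0.85 mL brought to 12.5 mL → factor 12.5/0.85 = 14.706
Step 3: 0.18 mL brought to 1950 μL → factor 1.95/0.18 = 10.833
Step 4: 140 μL brought to 30.7 mL → factor 30700/140 = 219.29
Step 5: 90 μL + 1700 μL = 1790 μL total → factor 1790/90 = 19.889
Dilution factor to tube #1 = 44.125; to tube #5 = 3.0659 × 10^7
[tube #1]/[tube #5] = (factor to tube #5)/(factor to tube #1) = 3.0659 × 10^7/44.125 = 6.95 × 10^5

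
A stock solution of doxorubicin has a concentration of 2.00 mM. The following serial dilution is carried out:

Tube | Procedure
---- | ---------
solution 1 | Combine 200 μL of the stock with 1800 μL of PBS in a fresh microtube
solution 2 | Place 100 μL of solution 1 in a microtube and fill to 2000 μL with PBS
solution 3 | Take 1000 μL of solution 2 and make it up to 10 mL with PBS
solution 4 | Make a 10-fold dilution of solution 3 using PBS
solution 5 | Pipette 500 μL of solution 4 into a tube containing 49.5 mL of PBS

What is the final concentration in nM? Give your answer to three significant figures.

1.00 nM

Step 1: 200 μL + 1800 μL = 2000 μL total → factor 2000/200 = 10
Step 2: 100 μL brought to 2000 μL → factor 2000/100 = 20
Step 3: 1000 μL brought to 10 mL → factor 10000/1000 = 10
Step 4: 10-fold → factor 10
Step 5: 500 μL + 49.5 mL = 50000 μL total → factor 50000/500 = 100
Overall dilution factor = 10 × 20 × 10 × 10 × 100 = 2 × 10^6
Final = 2.00 mM / 2 × 10^6 = 1.000 × 10^-6 mM = 1.00 nM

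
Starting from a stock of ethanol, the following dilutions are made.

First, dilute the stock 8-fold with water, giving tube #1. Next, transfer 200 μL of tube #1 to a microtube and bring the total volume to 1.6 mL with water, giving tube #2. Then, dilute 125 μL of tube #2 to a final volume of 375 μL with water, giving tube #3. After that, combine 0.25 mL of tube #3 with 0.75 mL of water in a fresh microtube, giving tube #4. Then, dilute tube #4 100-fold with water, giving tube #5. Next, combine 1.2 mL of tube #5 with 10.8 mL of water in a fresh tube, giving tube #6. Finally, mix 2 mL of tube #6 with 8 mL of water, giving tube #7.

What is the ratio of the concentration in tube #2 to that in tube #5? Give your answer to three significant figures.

1.20 × 10^3

Step 1: 8-fold → factor 8
Step 2: 200 μL brought to 1.6 mL → factor 1600/200 = 8
Step 3: 125 μL brought to 375 μL → factor 375/125 = 3
Step 4: 0.25 mL + 0.75 mL = 1 mL total → factor 1/0.25 = 4
Step 5: 100-fold → factor 100
Dilution factor to tube #2 = 64; to tube #5 = 76800
[tube #2]/[tube #5] = (factor to tube #5)/(factor to tube #2) = 76800/64 = 1.20 × 10^3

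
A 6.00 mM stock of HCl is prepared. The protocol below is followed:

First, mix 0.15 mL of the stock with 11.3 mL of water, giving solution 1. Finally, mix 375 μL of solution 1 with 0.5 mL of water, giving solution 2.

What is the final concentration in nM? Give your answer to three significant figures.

Step 1: 0.15 mL + 11.3 mL = 11.45 mL total → factor 11.45/0.15 = 76.333
Step 2: 375 μL + 0.5 mL = 875 μL total → factor 875/375 = 2.3333
Overall dilution factor = 76.333 × 2.3333 = 178.11
Final = 6.00 mM / 178.11 = 0.03369 mM = 3.37 × 10^4 nM

3.37 × 10^4 nM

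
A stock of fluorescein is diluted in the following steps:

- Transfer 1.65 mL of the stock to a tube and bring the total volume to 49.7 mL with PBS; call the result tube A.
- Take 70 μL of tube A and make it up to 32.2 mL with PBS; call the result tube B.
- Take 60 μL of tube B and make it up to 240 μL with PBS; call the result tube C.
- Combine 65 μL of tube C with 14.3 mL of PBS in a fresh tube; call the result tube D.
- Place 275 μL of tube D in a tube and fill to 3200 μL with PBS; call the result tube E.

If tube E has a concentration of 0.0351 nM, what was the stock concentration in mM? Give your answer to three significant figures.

5.00 mM

Step 1: 1.65 mL brought to 49.7 mL → factor 49.7/1.65 = 30.121
Step 2: 70 μL brought to 32.2 mL → factor 32200/70 = 460
Step 3: 60 μL brought to 240 μL → factor 240/60 = 4
Step 4: 65 μL + 14.3 mL = 14365 μL total → factor 14365/65 = 221
Step 5: 275 μL brought to 3200 μL → factor 3200/275 = 11.636
Overall dilution factor = 30.121 × 460 × 4 × 221 × 11.636 = 1.4253 × 10^8
Stock = 0.0351 nM × 1.4253 × 10^8 = 5.003 × 10^6 nM = 5.00 mM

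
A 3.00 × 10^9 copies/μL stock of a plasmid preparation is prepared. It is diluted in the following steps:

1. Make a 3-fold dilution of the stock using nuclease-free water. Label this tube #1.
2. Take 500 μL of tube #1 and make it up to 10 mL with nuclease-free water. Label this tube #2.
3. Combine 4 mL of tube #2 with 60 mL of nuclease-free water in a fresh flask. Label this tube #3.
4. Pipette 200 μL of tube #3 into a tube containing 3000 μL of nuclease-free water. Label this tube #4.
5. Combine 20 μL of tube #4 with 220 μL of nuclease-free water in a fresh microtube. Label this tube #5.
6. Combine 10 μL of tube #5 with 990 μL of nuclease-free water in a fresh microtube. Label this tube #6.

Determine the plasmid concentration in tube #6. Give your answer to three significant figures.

163 copies/μL

Step 1: 3-fold → factor 3
Step 2: 500 μL brought to 10 mL → factor 10000/500 = 20
Step 3: 4 mL + 60 mL = 64 mL total → factor 64/4 = 16
Step 4: 200 μL + 3000 μL = 3200 μL total → factor 3200/200 = 16
Step 5: 20 μL + 220 μL = 240 μL total → factor 240/20 = 12
Step 6: 10 μL + 990 μL = 1000 μL total → factor 1000/10 = 100
Overall dilution factor = 3 × 20 × 16 × 16 × 12 × 100 = 1.8432 × 10^7
Final = 3.00 × 10^9 copies/μL / 1.8432 × 10^7 = 163 copies/μL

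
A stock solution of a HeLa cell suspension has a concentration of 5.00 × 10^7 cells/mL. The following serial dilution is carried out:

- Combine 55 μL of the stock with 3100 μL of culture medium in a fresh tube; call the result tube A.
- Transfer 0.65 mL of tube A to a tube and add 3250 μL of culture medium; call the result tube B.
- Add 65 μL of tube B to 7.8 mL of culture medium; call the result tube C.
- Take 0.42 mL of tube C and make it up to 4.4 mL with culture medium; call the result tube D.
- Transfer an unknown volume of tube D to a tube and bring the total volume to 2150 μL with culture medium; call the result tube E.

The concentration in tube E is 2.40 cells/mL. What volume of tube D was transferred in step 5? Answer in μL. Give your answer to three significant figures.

45.0 μL

Step 1: 55 μL + 3100 μL = 3155 μL total → factor 3155/55 = 57.364
Step 2: 0.65 mL + 3250 μL = 3.9 mL total → factor 3.9/0.65 = 6
Step 3: 65 μL + 7.8 mL = 7865 μL total → factor 7865/65 = 121
Step 4: 0.42 mL brought to 4.4 mL → factor 4.4/0.42 = 10.476
Step 5: v brought to 2150 μL → factor = 2150 μL/v
Product of known-step factors = 4.3629 × 10^5
Overall factor = 5.00 × 10^7 cells/mL / (2.40 cells/mL) = 2.0833 × 10^7
Step-5 factor = 2.0833 × 10^7 / 4.3629 × 10^5 = 47.751
v = 2150 μL / 47.751 = 45.0 μL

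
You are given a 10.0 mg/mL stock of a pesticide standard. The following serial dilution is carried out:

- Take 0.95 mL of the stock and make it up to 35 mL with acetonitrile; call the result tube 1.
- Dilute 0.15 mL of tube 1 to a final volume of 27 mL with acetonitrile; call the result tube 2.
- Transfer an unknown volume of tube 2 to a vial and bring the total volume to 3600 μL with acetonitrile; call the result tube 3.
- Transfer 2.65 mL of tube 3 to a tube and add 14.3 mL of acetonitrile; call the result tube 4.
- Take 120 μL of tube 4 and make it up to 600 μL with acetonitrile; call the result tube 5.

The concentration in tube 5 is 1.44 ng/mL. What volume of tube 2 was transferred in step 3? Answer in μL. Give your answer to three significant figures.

110 μL

Step 1: 0.95 mL brought to 35 mL → factor 35/0.95 = 36.842
Step 2: 0.15 mL brought to 27 mL → factor 27/0.15 = 180
Step 3: v brought to 3600 μL → factor = 3600 μL/v
Step 4: 2.65 mL + 14.3 mL = 16.95 mL total → factor 16.95/2.65 = 6.3962
Step 5: 120 μL brought to 600 μL → factor 600/120 = 5
Product of known-step factors = 2.1209 × 10^5
Overall factor = 10.0 mg/mL / (1.44 ng/mL) = 6.9444 × 10^6
Step-3 factor = 6.9444 × 10^6 / 2.1209 × 10^5 = 32.744
v = 3600 μL / 32.744 = 110 μL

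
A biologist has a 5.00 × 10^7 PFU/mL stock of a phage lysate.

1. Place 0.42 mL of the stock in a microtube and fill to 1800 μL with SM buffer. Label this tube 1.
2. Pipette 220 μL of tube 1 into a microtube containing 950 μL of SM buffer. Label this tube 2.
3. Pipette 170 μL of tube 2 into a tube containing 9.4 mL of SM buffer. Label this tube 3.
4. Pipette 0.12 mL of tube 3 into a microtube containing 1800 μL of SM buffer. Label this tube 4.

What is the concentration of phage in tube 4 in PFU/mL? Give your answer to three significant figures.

2.44 × 10^3 PFU/mL

Step 1: 0.42 mL brought to 1800 μL → factor 1.8/0.42 = 4.2857
Step 2: 220 μL + 950 μL = 1170 μL total → factor 1170/220 = 5.3182
Step 3: 170 μL + 9.4 mL = 9570 μL total → factor 9570/170 = 56.294
Step 4: 0.12 mL + 1800 μL = 1.92 mL total → factor 1.92/0.12 = 16
Overall dilution factor = 4.2857 × 5.3182 × 56.294 × 16 = 20529
Final = 5.00 × 10^7 PFU/mL / 20529 = 2.44 × 10^3 PFU/mL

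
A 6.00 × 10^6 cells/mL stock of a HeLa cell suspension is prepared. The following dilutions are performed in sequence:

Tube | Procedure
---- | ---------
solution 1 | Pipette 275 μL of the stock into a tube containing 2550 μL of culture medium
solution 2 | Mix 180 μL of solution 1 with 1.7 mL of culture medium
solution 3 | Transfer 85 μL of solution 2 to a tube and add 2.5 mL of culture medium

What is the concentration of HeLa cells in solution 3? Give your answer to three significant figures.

1.84 × 10^3 cells/mL

Step 1: 275 μL + 2550 μL = 2825 μL total → factor 2825/275 = 10.273
Step 2: 180 μL + 1.7 mL = 1880 μL total → factor 1880/180 = 10.444
Step 3: 85 μL + 2.5 mL = 2585 μL total → factor 2585/85 = 30.412
Overall dilution factor = 10.273 × 10.444 × 30.412 = 3263
Final = 6.00 × 10^6 cells/mL / 3263 = 1.84 × 10^3 cells/mL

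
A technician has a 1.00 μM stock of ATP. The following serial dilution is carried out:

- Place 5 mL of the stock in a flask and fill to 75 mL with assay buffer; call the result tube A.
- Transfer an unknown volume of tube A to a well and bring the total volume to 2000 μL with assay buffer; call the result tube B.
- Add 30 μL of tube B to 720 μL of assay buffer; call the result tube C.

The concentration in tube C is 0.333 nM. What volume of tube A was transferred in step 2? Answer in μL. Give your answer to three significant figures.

250 μL

Step 1: 5 mL brought to 75 mL → factor 75/5 = 15
Step 2: v brought to 2000 μL → factor = 2000 μL/v
Step 3: 30 μL + 720 μL = 750 μL total → factor 750/30 = 25
Product of known-step factors = 375
Overall factor = 1.00 μM / (0.333 nM) = 3003
Step-2 factor = 3003 / 375 = 8.008
v = 2000 μL / 8.008 = 250 μL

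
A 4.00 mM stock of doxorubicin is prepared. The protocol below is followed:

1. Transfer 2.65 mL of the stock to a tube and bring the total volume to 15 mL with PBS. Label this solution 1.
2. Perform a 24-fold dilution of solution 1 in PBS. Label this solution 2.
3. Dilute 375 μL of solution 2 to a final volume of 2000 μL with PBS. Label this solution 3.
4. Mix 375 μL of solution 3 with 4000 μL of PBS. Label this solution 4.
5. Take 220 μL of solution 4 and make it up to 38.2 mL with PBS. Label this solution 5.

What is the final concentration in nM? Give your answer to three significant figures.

Step 1: 2.65 mL brought to 15 mL → factor 15/2.65 = 5.6604
Step 2: 24-fold → factor 24
Step 3: 375 μL brought to 2000 μL → factor 2000/375 = 5.3333
Step 4: 375 μL + 4000 μL = 4375 μL total → factor 4375/375 = 11.667
Step 5: 220 μL brought to 38.2 mL → factor 38200/220 = 173.64
Overall dilution factor = 5.6604 × 24 × 5.3333 × 11.667 × 173.64 = 1.4677 × 10^6
Final = 4.00 mM / 1.4677 × 10^6 = 2.725 × 10^-6 mM = 2.73 nM

2.73 nM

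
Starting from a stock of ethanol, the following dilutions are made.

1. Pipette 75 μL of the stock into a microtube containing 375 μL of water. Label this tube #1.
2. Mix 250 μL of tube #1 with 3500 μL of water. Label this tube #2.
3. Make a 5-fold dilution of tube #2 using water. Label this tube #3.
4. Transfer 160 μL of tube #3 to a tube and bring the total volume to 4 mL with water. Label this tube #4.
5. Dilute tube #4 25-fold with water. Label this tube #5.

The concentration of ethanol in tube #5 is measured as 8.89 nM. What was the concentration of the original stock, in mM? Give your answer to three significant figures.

2.50 mM

Step 1: 75 μL + 375 μL = 450 μL total → factor 450/75 = 6
Step 2: 250 μL + 3500 μL = 3750 μL total → factor 3750/250 = 15
Step 3: 5-fold → factor 5
Step 4: 160 μL brought to 4 mL → factor 4000/160 = 25
Step 5: 25-fold → factor 25
Overall dilution factor = 6 × 15 × 5 × 25 × 25 = 2.8125 × 10^5
Stock = 8.89 nM × 2.8125 × 10^5 = 2.500 × 10^6 nM = 2.50 mM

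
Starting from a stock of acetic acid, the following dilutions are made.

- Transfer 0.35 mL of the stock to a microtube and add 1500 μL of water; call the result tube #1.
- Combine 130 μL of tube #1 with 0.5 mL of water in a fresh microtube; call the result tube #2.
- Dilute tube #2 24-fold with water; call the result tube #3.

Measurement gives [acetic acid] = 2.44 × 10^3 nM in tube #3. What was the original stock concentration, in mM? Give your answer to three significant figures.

1.50 mM

Step 1: 0.35 mL + 1500 μL = 1.85 mL total → factor 1.85/0.35 = 5.2857
Step 2: 130 μL + 0.5 mL = 630 μL total → factor 630/130 = 4.8462
Step 3: 24-fold → factor 24
Overall dilution factor = 5.2857 × 4.8462 × 24 = 614.77
Stock = 2.44 × 10^3 nM × 614.77 = 1.500 × 10^6 nM = 1.50 mM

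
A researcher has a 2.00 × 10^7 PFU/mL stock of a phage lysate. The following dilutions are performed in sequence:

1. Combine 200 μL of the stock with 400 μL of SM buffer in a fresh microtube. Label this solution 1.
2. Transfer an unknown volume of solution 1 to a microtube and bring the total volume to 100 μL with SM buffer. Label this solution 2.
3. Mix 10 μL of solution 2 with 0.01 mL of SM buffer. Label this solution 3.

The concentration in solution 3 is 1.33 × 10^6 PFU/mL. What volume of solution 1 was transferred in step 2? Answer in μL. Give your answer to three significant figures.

Step 1: 200 μL + 400 μL = 600 μL total → factor 600/200 = 3
Step 2: v brought to 100 μL → factor = 100 μL/v
Step 3: 10 μL + 0.01 mL = 20 μL total → factor 20/10 = 2
Product of known-step factors = 6
Overall factor = 2.00 × 10^7 PFU/mL / (1.33 × 10^6 PFU/mL) = 15.038
Step-2 factor = 15.038 / 6 = 2.5063
v = 100 μL / 2.5063 = 39.9 μL

39.9 μL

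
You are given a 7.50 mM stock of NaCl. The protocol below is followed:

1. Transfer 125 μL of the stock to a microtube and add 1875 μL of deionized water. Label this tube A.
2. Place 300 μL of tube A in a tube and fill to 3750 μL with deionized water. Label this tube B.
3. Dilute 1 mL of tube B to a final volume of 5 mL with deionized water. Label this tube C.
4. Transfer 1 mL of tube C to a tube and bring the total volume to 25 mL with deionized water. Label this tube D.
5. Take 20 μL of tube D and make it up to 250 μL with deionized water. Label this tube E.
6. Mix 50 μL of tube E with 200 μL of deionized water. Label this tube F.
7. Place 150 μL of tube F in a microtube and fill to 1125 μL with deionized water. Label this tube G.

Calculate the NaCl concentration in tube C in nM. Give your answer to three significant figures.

Step 1: 125 μL + 1875 μL = 2000 μL total → factor 2000/125 = 16
Step 2: 300 μL brought to 3750 μL → factor 3750/300 = 12.5
Step 3: 1 mL brought to 5 mL → factor 5/1 = 5
Dilution factor through tube C = 16 × 12.5 × 5 = 1000
[tube C] = 7.50 mM / 1000 = 0.007500 mM = 7.50 × 10^3 nM

7.50 × 10^3 nM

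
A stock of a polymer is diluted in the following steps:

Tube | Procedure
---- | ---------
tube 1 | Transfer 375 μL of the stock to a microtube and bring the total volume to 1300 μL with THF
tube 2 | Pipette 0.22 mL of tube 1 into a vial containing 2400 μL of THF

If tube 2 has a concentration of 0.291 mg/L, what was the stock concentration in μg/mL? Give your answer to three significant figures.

Step 1: 375 μL brought to 1300 μL → factor 1300/375 = 3.4667
Step 2: 0.22 mL + 2400 μL = 2.62 mL total → factor 2.62/0.22 = 11.909
Overall dilution factor = 3.4667 × 11.909 = 41.285
Stock = 0.291 mg/L × 41.285 = 12.01 mg/L = 12.0 μg/mL

12.0 μg/mL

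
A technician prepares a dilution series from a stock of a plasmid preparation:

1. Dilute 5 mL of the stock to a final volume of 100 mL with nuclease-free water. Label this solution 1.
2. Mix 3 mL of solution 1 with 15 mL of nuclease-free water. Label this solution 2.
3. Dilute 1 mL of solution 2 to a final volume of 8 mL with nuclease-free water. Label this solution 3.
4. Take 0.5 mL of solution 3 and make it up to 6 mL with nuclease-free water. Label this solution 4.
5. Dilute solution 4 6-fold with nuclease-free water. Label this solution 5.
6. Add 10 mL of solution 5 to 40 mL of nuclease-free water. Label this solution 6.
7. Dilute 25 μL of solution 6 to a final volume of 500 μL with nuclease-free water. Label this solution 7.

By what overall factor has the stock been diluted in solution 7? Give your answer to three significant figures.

Step 1: 5 mL brought to 100 mL → factor 100/5 = 20
Step 2: 3 mL + 15 mL = 18 mL total → factor 18/3 = 6
Step 3: 1 mL brought to 8 mL → factor 8/1 = 8
Step 4: 0.5 mL brought to 6 mL → factor 6/0.5 = 12
Step 5: 6-fold → factor 6
Step 6: 10 mL + 40 mL = 50 mL total → factor 50/10 = 5
Step 7: 25 μL brought to 500 μL → factor 500/25 = 20
Overall dilution factor = 20 × 6 × 8 × 12 × 6 × 5 × 20 = 6.912 × 10^6

6.91 × 10^6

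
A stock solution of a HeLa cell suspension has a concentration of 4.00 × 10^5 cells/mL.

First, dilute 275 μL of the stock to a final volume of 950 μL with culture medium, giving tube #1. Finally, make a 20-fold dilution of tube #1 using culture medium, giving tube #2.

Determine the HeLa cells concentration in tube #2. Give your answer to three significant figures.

5.79 × 10^3 cells/mL

Step 1: 275 μL brought to 950 μL → factor 950/275 = 3.4545
Step 2: 20-fold → factor 20
Overall dilution factor = 3.4545 × 20 = 69.091
Final = 4.00 × 10^5 cells/mL / 69.091 = 5.79 × 10^3 cells/mL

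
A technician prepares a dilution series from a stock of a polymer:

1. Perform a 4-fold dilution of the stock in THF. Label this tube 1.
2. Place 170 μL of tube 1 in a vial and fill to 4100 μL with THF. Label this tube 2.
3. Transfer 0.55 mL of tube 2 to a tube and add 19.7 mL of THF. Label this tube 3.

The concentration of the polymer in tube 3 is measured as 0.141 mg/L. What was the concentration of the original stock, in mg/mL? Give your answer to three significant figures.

0.501 mg/mL

Step 1: 4-fold → factor 4
Step 2: 170 μL brought to 4100 μL → factor 4100/170 = 24.118
Step 3: 0.55 mL + 19.7 mL = 20.25 mL total → factor 20.25/0.55 = 36.818
Overall dilution factor = 4 × 24.118 × 36.818 = 3551.9
Stock = 0.141 mg/L × 3551.9 = 500.8 mg/L = 0.501 mg/mL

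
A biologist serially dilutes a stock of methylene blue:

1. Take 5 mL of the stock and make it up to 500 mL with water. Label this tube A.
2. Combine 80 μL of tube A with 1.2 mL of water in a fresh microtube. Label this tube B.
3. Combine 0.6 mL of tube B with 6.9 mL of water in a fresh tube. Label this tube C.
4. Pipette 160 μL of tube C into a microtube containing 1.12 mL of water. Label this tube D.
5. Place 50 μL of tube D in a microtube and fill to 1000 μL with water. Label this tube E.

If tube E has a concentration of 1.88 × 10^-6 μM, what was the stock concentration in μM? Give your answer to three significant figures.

Step 1: 5 mL brought to 500 mL → factor 500/5 = 100
Step 2: 80 μL + 1.2 mL = 1280 μL total → factor 1280/80 = 16
Step 3: 0.6 mL + 6.9 mL = 7.5 mL total → factor 7.5/0.6 = 12.5
Step 4: 160 μL + 1.12 mL = 1280 μL total → factor 1280/160 = 8
Step 5: 50 μL brought to 1000 μL → factor 1000/50 = 20
Overall dilution factor = 100 × 16 × 12.5 × 8 × 20 = 3.2 × 10^6
Stock = 1.88 × 10^-6 μM × 3.2 × 10^6 = 6.02 μM

6.02 μM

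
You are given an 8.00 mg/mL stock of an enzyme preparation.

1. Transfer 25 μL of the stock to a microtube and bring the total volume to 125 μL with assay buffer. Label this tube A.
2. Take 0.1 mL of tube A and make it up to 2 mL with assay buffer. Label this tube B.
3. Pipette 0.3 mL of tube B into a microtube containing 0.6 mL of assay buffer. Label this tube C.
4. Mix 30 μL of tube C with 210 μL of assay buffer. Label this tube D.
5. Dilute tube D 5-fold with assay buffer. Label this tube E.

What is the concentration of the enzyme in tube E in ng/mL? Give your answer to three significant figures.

667 ng/mL

Step 1: 25 μL brought to 125 μL → factor 125/25 = 5
Step 2: 0.1 mL brought to 2 mL → factor 2/0.1 = 20
Step 3: 0.3 mL + 0.6 mL = 0.9 mL total → factor 0.9/0.3 = 3
Step 4: 30 μL + 210 μL = 240 μL total → factor 240/30 = 8
Step 5: 5-fold → factor 5
Overall dilution factor = 5 × 20 × 3 × 8 × 5 = 12000
Final = 8.00 mg/mL / 12000 = 0.0006667 mg/mL = 667 ng/mL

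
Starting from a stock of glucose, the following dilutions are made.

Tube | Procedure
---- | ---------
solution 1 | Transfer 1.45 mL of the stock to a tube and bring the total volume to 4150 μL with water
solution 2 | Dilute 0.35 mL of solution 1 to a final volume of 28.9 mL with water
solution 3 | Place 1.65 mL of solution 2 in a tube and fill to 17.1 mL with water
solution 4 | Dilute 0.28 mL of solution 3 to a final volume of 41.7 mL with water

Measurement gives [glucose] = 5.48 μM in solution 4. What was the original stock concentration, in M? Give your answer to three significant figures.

Step 1: 1.45 mL brought to 4150 μL → factor 4.15/1.45 = 2.8621
Step 2: 0.35 mL brought to 28.9 mL → factor 28.9/0.35 = 82.571
Step 3: 1.65 mL brought to 17.1 mL → factor 17.1/1.65 = 10.364
Step 4: 0.28 mL brought to 41.7 mL → factor 41.7/0.28 = 148.93
Overall dilution factor = 2.8621 × 82.571 × 10.364 × 148.93 = 3.6475 × 10^5
Stock = 5.48 μM × 3.6475 × 10^5 = 1.999 × 10^6 μM = 2.00 M

2.00 M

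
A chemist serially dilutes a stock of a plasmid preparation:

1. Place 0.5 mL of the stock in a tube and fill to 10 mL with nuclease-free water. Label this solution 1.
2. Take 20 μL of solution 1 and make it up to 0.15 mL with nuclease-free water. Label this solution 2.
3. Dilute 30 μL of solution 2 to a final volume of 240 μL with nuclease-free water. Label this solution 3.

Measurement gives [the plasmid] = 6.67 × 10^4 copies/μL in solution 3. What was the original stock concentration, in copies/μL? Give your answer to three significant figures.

Step 1: 0.5 mL brought to 10 mL → factor 10/0.5 = 20
Step 2: 20 μL brought to 0.15 mL → factor 150/20 = 7.5
Step 3: 30 μL brought to 240 μL → factor 240/30 = 8
Overall dilution factor = 20 × 7.5 × 8 = 1200
Stock = 6.67 × 10^4 copies/μL × 1200 = 8.00 × 10^7 copies/μL

8.00 × 10^7 copies/μL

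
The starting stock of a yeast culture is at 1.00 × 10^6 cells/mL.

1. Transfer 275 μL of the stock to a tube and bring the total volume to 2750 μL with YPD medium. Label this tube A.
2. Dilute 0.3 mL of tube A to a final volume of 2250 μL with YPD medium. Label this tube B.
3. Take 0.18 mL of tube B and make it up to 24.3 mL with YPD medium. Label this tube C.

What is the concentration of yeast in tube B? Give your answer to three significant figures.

Step 1: 275 μL brought to 2750 μL → factor 2750/275 = 10
Step 2: 0.3 mL brought to 2250 μL → factor 2.25/0.3 = 7.5
Dilution factor through tube B = 10 × 7.5 = 75
[tube B] = 1.00 × 10^6 cells/mL / 75 = 1.33 × 10^4 cells/mL

1.33 × 10^4 cells/mL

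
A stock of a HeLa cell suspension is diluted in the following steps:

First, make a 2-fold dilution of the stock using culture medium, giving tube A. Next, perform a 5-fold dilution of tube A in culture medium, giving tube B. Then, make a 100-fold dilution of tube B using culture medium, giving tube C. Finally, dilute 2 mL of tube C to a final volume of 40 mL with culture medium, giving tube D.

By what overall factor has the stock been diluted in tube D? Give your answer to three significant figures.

2.00 × 10^4

Step 1: 2-fold → factor 2
Step 2: 5-fold → factor 5
Step 3: 100-fold → factor 100
Step 4: 2 mL brought to 40 mL → factor 40/2 = 20
Overall dilution factor = 2 × 5 × 100 × 20 = 20000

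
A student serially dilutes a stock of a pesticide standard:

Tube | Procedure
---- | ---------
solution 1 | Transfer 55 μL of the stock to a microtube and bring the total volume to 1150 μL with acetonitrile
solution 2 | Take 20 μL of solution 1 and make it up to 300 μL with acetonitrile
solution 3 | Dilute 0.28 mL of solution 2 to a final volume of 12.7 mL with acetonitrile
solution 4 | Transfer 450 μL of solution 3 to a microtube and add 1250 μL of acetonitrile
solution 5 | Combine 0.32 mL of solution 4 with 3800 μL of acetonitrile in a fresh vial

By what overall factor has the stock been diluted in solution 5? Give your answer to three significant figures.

Step 1: 55 μL brought to 1150 μL → factor 1150/55 = 20.909
Step 2: 20 μL brought to 300 μL → factor 300/20 = 15
Step 3: 0.28 mL brought to 12.7 mL → factor 12.7/0.28 = 45.357
Step 4: 450 μL + 1250 μL = 1700 μL total → factor 1700/450 = 3.7778
Step 5: 0.32 mL + 3800 μL = 4.12 mL total → factor 4.12/0.32 = 12.875
Overall dilution factor = 20.909 × 15 × 45.357 × 3.7778 × 12.875 = 6.9192 × 10^5

6.92 × 10^5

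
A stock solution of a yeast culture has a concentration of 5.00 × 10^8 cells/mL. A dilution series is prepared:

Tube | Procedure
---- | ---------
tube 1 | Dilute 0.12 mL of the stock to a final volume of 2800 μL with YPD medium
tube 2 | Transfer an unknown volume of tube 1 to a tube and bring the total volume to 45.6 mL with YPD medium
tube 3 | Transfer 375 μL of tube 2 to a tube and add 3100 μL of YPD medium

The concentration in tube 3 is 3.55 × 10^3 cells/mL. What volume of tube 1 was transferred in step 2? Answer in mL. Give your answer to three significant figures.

Step 1: 0.12 mL brought to 2800 μL → factor 2.8/0.12 = 23.333
Step 2: v brought to 45.6 mL → factor = 45.6 mL/v
Step 3: 375 μL + 3100 μL = 3475 μL total → factor 3475/375 = 9.2667
Product of known-step factors = 216.22
Overall factor = 5.00 × 10^8 cells/mL / (3.55 × 10^3 cells/mL) = 1.4085 × 10^5
Step-2 factor = 1.4085 × 10^5 / 216.22 = 651.39
v = 45.6 mL / 651.39 = 0.0700 mL

0.0700 mL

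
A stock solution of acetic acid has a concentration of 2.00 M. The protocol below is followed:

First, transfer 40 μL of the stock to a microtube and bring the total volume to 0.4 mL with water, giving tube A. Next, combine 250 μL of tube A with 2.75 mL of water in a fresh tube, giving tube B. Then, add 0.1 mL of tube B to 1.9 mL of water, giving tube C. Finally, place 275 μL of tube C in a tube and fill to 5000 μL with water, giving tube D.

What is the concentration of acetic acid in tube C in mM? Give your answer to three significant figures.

0.833 mM

Step 1: 40 μL brought to 0.4 mL → factor 400/40 = 10
Step 2: 250 μL + 2.75 mL = 3000 μL total → factor 3000/250 = 12
Step 3: 0.1 mL + 1.9 mL = 2 mL total → factor 2/0.1 = 20
Dilution factor through tube C = 10 × 12 × 20 = 2400
[tube C] = 2.00 M / 2400 = 0.0008333 M = 0.833 mM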